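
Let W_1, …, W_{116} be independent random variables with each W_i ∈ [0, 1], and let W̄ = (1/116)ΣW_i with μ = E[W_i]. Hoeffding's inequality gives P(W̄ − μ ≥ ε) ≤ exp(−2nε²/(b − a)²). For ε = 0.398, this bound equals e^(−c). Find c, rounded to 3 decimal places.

c = 2nε²/(b − a)² = 2·116·0.398² / 1² = 36.7497.

36.750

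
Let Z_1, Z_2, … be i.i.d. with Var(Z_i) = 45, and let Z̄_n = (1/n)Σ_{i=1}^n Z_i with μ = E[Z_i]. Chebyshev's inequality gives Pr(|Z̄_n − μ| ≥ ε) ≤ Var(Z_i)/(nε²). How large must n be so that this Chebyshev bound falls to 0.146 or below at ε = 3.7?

23

Require 45/(n·3.7²) ≤ 0.146, i.e. n ≥ 45/(0.146·3.7²) = 22.514.
The smallest integer n is 23.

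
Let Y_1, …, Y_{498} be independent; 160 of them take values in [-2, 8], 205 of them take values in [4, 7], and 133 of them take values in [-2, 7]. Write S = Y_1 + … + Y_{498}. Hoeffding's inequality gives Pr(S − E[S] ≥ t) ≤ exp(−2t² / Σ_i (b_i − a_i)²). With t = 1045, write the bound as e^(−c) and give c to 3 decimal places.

Σ(b_i − a_i)² = 160·10² + 205·3² + 133·9² = 28618.
c = 2t² / 28618 = 2·1045² / 28618 = 76.3174.

76.317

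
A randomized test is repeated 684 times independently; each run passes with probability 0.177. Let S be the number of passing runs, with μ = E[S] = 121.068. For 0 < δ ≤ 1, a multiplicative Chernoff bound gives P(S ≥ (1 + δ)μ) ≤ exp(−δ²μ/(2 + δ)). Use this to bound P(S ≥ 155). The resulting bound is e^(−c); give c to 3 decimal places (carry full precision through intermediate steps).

Write 155 = (1 + δ)μ, so δ = 155/121.068 − 1 = 0.2802722…
Then the exponent is δ²μ/(2 + δ) = (155 − μ)² / (μ·(2 + δ)) = 4.170641.

4.171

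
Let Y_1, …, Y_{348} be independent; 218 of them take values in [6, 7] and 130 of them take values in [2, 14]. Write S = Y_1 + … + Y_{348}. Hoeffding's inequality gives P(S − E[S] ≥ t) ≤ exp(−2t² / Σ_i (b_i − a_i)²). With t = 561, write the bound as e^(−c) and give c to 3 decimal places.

Σ(b_i − a_i)² = 218·1² + 130·12² = 18938.
c = 2t² / 18938 = 2·561² / 18938 = 33.2370.

33.237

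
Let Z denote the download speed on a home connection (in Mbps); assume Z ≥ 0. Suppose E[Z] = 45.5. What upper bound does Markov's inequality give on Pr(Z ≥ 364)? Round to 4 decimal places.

Markov's inequality: for a non-negative random variable, Pr(Z ≥ a) ≤ E[Z]/a.
Here E[Z] = 45.5 and a = 364, so the bound is 45.5/364 = 0.1250.

0.1250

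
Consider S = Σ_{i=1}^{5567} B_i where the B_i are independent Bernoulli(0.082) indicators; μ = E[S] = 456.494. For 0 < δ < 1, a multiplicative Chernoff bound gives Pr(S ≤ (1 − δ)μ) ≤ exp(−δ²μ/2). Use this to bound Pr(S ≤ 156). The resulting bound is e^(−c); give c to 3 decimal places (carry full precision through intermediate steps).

Write 156 = (1 − δ)μ, so δ = 1 − 156/456.494 = 0.6582649…
Then the exponent is δ²μ/2 = (μ − 156)²/(2μ) = 98.902334.

98.902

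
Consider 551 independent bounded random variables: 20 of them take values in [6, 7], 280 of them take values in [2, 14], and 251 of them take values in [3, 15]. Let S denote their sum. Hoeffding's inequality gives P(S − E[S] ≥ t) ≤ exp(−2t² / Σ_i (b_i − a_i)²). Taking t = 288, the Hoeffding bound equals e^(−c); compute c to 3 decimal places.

2.169

Σ(b_i − a_i)² = 20·1² + 280·12² + 251·12² = 76484.
c = 2t² / 76484 = 2·288² / 76484 = 2.1689.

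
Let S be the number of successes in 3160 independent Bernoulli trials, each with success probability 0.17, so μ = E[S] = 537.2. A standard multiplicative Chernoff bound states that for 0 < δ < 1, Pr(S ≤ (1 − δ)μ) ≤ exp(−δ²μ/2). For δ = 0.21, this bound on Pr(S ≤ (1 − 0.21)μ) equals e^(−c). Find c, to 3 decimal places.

c = δ²μ/2 = 0.21²·537.2/2 = 11.8453.

11.845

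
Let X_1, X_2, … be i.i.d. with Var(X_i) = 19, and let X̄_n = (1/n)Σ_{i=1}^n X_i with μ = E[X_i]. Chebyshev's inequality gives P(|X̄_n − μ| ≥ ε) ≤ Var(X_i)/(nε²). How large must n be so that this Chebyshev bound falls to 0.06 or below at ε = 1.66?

115

Require 19/(n·1.66²) ≤ 0.06, i.e. n ≥ 19/(0.06·1.66²) = 114.918.
The smallest integer n is 115.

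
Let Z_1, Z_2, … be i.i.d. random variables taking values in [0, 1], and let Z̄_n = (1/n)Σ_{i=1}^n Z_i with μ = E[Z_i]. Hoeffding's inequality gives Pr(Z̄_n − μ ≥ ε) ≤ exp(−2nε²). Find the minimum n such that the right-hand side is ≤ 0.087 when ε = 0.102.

118

Require exp(−2nε²) ≤ 0.087, i.e. 2nε² ≥ ln(1/0.087) = 2.441847.
So n ≥ 2.441847 / (2·0.102²) = 117.351.
The smallest integer n is 118.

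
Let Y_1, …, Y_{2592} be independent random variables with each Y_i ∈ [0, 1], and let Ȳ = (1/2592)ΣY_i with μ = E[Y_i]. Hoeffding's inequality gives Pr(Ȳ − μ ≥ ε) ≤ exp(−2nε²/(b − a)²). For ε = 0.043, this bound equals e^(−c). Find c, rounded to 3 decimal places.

c = 2nε²/(b − a)² = 2·2592·0.043² / 1² = 9.5852.

9.585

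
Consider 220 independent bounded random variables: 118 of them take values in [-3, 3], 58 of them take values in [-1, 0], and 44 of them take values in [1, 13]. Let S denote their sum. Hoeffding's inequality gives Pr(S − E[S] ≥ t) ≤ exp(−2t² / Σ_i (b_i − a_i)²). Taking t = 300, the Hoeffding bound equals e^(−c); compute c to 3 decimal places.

Σ(b_i − a_i)² = 118·6² + 58·1² + 44·12² = 10642.
c = 2t² / 10642 = 2·300² / 10642 = 16.9141.

16.914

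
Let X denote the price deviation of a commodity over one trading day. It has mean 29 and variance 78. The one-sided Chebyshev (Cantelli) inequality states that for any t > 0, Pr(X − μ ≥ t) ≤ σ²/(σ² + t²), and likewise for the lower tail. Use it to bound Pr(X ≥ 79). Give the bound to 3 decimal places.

Here σ² = 78 and t = 50, so σ² + t² = 2578.
Cantelli's bound: 78/2578 = 0.0303.

0.030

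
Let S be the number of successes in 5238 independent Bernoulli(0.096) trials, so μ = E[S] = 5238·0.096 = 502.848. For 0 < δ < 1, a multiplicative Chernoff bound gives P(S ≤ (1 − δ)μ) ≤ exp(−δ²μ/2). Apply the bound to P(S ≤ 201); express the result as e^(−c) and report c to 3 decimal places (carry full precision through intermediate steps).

90.596

Write 201 = (1 − δ)μ, so δ = 1 − 201/502.848 = 0.6002768…
Then the exponent is δ²μ/2 = (μ − 201)²/(2μ) = 90.596179.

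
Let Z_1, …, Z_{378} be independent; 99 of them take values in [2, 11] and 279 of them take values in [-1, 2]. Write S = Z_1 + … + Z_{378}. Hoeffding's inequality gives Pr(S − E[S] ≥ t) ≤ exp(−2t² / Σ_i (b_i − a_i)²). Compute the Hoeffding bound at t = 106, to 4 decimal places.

Σ(b_i − a_i)² = 99·9² + 279·3² = 10530.
Exponent = 2·106² / 10530 = 2.13409.
Bound = exp(−2.13409) = 0.11835.

0.1184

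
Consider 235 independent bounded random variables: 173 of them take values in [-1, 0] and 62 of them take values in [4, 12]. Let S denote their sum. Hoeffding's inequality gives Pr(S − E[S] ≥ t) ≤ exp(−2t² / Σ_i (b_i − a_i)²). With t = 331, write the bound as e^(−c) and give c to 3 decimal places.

Σ(b_i − a_i)² = 173·1² + 62·8² = 4141.
c = 2t² / 4141 = 2·331² / 4141 = 52.9152.

52.915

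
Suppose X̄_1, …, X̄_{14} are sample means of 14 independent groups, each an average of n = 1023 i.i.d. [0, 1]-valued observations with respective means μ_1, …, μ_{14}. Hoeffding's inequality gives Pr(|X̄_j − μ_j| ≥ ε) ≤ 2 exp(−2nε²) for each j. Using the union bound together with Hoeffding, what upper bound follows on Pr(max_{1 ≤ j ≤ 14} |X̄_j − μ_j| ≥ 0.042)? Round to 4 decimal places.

0.7581

Per-experiment Hoeffding bound: 2·exp(−2·1023·0.042²) = 2·exp(−3.60914) = 0.05415.
Union bound over 14 events: 14·0.05415 = 0.75810.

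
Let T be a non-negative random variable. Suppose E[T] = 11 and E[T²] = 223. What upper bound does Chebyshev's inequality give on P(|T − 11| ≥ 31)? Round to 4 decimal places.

0.1061

Var(T) = E[T²] − (E[T])² = 223 − 121 = 102.
Chebyshev's inequality: P(|T − μ| ≥ t) ≤ Var(T)/t² = 102/961 = 0.1061.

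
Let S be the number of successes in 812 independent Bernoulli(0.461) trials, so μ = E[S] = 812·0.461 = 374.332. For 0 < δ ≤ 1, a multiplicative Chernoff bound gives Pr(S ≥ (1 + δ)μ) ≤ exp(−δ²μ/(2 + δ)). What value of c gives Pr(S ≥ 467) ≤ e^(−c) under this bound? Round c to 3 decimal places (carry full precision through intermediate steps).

Write 467 = (1 + δ)μ, so δ = 467/374.332 − 1 = 0.2475556…
Then the exponent is δ²μ/(2 + δ) = (467 − μ)² / (μ·(2 + δ)) = 10.206860.

10.207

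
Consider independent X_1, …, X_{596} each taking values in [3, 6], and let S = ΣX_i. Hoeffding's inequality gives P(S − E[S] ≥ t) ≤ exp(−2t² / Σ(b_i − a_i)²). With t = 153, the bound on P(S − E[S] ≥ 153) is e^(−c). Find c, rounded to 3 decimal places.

Σ(b_i − a_i)² = 596·(3)² = 5364.
c = 2t²/5364 = 2·153²/5364 = 8.7282.

8.728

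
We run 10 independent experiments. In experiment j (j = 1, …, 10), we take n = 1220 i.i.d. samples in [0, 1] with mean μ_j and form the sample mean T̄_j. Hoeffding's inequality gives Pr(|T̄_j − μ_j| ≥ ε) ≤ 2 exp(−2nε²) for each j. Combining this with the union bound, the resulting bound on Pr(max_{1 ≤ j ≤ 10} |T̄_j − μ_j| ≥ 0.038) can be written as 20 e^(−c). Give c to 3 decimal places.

Union bound over the 10 events: Pr(max_{1 ≤ j ≤ 10} |T̄_j − μ_j| ≥ 0.038) ≤ 10·2·exp(−2nε²) = 20 exp(−2·1220·0.038²).
So c = 2·1220·0.038² = 3.5234.

3.523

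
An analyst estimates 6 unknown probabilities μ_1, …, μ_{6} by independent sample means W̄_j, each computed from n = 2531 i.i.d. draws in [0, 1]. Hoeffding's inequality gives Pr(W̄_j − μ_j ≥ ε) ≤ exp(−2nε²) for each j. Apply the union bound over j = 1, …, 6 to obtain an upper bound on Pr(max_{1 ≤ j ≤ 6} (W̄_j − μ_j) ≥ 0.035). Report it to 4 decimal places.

0.0122

Per-experiment Hoeffding bound: exp(−2·2531·0.035²) = exp(−6.20095) = 0.0020275.
Union bound over 6 events: 6·0.0020275 = 0.01217.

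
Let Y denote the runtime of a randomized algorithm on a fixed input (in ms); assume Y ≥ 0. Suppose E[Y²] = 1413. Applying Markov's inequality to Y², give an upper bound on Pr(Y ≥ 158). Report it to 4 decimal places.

Since Y ≥ 0, the event {Y ≥ 158} is the same as {Y² ≥ 24964}.
Markov's inequality applied to Y² gives Pr(Y² ≥ 24964) ≤ E[Y²]/24964 = 1413/24964 = 0.0566.

0.0566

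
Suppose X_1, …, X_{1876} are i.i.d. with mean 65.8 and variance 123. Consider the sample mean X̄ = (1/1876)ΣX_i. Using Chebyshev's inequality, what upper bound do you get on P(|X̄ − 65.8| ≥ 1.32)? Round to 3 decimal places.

0.038

Var(X̄) = Var(X_i)/n = 123/1876 = 0.065565.
Chebyshev: P(|X̄ − 65.8| ≥ 1.32) ≤ Var(X̄)/(1.32)² = 123/(1876·1.32²) = 0.0376.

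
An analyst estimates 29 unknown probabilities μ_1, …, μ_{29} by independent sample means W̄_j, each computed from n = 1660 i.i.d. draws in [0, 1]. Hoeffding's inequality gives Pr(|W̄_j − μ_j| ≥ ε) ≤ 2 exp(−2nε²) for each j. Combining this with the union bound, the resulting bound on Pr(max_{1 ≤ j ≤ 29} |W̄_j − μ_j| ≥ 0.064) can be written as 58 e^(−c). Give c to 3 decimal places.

Union bound over the 29 events: Pr(max_{1 ≤ j ≤ 29} |W̄_j − μ_j| ≥ 0.064) ≤ 29·2·exp(−2nε²) = 58 exp(−2·1660·0.064²).
So c = 2·1660·0.064² = 13.5987.

13.599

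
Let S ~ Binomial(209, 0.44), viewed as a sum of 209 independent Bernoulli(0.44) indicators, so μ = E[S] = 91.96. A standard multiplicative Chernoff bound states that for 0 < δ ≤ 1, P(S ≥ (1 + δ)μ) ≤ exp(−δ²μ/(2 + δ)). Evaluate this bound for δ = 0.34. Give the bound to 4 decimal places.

Exponent = δ²μ/(2 + δ) = 0.34²·91.96/2.34 = 4.5430.
Bound = exp(−4.5430) = 0.01064.

0.0106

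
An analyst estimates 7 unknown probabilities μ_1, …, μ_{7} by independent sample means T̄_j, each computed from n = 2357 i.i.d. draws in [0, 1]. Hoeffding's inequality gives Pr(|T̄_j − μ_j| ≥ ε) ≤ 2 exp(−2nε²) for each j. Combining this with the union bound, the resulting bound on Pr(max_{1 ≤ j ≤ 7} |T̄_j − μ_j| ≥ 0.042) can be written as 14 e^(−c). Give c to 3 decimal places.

Union bound over the 7 events: Pr(max_{1 ≤ j ≤ 7} |T̄_j − μ_j| ≥ 0.042) ≤ 7·2·exp(−2nε²) = 14 exp(−2·2357·0.042²).
So c = 2·2357·0.042² = 8.3155.

8.315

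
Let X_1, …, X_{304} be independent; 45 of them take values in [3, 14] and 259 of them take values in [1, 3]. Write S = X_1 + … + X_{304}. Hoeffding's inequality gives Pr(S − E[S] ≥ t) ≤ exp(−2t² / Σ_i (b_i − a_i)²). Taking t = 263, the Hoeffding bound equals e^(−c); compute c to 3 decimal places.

Σ(b_i − a_i)² = 45·11² + 259·2² = 6481.
c = 2t² / 6481 = 2·263² / 6481 = 21.3452.

21.345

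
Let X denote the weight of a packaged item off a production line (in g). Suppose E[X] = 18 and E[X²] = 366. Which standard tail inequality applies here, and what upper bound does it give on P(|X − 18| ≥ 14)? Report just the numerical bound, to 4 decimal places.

0.2143

The first two moments determine the variance, so Chebyshev's inequality is the sharpest standard bound available.
Var(X) = E[X²] − (E[X])² = 366 − 324 = 42.
Chebyshev's inequality: P(|X − μ| ≥ t) ≤ Var(X)/t² = 42/196 = 0.2143.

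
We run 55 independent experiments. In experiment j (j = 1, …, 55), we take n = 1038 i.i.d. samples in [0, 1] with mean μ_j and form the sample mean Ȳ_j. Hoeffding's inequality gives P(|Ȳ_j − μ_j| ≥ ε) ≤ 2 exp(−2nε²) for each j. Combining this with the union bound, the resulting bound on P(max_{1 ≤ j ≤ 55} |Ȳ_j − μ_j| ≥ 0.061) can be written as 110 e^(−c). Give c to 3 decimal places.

7.725

Union bound over the 55 events: P(max_{1 ≤ j ≤ 55} |Ȳ_j − μ_j| ≥ 0.061) ≤ 55·2·exp(−2nε²) = 110 exp(−2·1038·0.061²).
So c = 2·1038·0.061² = 7.7248.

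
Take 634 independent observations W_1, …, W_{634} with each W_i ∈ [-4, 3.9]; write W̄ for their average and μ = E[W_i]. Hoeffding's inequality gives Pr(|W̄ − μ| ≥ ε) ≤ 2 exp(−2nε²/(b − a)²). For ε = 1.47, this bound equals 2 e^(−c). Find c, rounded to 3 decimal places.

43.904

c = 2nε²/(b − a)² = 2·634·1.47² / 7.9² = 43.9036.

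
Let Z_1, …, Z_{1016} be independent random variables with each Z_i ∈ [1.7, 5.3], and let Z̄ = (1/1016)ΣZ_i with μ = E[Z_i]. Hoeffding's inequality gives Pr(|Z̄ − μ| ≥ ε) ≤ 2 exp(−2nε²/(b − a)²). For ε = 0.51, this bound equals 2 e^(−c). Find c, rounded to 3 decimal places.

c = 2nε²/(b − a)² = 2·1016·0.51² / 3.6² = 40.7811.

40.781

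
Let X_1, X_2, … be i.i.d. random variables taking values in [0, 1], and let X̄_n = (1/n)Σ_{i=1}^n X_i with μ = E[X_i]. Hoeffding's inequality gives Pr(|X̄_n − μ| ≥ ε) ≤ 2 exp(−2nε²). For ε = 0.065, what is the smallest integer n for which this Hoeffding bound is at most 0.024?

524

Require 2·exp(−2nε²) ≤ 0.024, i.e. 2nε² ≥ ln(2/0.024) = 4.422849.
So n ≥ 4.422849 / (2·0.065²) = 523.414.
The smallest integer n is 524.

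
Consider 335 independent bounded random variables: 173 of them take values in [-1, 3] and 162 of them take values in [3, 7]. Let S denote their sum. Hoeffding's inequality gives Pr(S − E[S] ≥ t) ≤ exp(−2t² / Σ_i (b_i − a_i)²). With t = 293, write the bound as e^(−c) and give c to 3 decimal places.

Σ(b_i − a_i)² = 173·4² + 162·4² = 5360.
c = 2t² / 5360 = 2·293² / 5360 = 32.0332.

32.033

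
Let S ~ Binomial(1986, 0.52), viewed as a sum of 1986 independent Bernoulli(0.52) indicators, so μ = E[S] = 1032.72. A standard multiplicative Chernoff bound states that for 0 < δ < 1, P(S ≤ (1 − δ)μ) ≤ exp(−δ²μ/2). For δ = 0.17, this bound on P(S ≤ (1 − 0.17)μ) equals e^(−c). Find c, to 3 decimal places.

c = δ²μ/2 = 0.17²·1032.72/2 = 14.9228.

14.923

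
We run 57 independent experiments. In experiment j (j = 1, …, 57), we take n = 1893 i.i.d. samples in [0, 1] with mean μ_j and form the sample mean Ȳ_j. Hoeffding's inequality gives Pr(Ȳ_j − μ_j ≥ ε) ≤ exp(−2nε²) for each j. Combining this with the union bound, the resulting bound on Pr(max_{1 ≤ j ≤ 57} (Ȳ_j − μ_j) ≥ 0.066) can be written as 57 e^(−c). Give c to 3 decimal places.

Union bound over the 57 events: Pr(max_{1 ≤ j ≤ 57} (Ȳ_j − μ_j) ≥ 0.066) ≤ 57·exp(−2nε²) = 57 exp(−2·1893·0.066²).
So c = 2·1893·0.066² = 16.4918.

16.492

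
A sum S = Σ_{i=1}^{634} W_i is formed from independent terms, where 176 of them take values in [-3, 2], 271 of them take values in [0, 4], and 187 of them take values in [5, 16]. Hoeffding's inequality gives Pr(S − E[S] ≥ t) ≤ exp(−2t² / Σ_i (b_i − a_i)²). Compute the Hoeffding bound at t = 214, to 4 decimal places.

0.0539

Σ(b_i − a_i)² = 176·5² + 271·4² + 187·11² = 31363.
Exponent = 2·214² / 31363 = 2.92038.
Bound = exp(−2.92038) = 0.05391.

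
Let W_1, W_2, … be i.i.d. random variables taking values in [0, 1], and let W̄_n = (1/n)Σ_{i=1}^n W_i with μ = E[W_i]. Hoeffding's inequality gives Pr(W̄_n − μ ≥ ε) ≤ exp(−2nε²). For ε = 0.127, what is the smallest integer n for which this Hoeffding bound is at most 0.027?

112

Require exp(−2nε²) ≤ 0.027, i.e. 2nε² ≥ ln(1/0.027) = 3.611918.
So n ≥ 3.611918 / (2·0.127²) = 111.970.
The smallest integer n is 112.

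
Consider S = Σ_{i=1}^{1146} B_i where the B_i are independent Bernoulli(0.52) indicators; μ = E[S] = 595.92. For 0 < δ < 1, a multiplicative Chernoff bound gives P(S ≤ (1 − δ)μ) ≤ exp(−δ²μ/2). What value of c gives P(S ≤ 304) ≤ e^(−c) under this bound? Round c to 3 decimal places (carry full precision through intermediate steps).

71.501

Write 304 = (1 − δ)μ, so δ = 1 − 304/595.92 = 0.4898644…
Then the exponent is δ²μ/2 = (μ − 304)²/(2μ) = 71.500609.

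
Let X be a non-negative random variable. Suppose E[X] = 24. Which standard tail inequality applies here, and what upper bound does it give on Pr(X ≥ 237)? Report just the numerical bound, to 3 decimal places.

0.101

Only the mean of a non-negative variable is known, so Markov's inequality is the applicable tail bound.
Markov's inequality: for a non-negative random variable, Pr(X ≥ a) ≤ E[X]/a.
Here E[X] = 24 and a = 237, so the bound is 24/237 = 0.1013.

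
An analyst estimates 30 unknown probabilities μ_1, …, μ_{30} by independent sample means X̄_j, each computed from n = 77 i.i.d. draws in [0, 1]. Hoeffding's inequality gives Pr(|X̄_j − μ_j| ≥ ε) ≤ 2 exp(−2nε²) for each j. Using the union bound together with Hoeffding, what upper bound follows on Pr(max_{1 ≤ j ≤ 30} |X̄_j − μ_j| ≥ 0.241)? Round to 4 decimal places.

0.0078

Per-experiment Hoeffding bound: 2·exp(−2·77·0.241²) = 2·exp(−8.94447) = 0.00026091.
Union bound over 30 events: 30·0.00026091 = 0.00783.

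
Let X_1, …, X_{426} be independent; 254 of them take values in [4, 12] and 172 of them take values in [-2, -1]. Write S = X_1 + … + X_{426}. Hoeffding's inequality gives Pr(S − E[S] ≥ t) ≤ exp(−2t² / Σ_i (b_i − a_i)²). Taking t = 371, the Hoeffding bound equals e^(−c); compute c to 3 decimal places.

16.757

Σ(b_i − a_i)² = 254·8² + 172·1² = 16428.
c = 2t² / 16428 = 2·371² / 16428 = 16.7569.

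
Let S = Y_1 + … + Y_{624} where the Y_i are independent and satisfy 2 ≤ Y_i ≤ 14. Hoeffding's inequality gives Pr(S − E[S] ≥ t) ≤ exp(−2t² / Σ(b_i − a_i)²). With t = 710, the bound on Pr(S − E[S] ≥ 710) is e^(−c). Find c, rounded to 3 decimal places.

Σ(b_i − a_i)² = 624·(12)² = 89856.
c = 2t²/89856 = 2·710²/89856 = 11.2202.

11.220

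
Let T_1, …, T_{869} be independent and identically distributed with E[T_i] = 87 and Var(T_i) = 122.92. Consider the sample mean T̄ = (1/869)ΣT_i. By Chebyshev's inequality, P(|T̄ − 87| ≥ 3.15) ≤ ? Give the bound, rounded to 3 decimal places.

0.014

Var(T̄) = Var(T_i)/n = 122.92/869 = 0.14145.
Chebyshev: P(|T̄ − 87| ≥ 3.15) ≤ Var(T̄)/(3.15)² = 122.92/(869·3.15²) = 0.0143.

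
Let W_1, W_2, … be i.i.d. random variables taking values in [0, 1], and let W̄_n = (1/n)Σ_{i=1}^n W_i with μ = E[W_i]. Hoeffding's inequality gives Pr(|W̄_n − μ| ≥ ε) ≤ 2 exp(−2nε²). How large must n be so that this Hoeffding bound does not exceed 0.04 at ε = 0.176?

Require 2·exp(−2nε²) ≤ 0.04, i.e. 2nε² ≥ ln(2/0.04) = 3.912023.
So n ≥ 3.912023 / (2·0.176²) = 63.146.
The smallest integer n is 64.

64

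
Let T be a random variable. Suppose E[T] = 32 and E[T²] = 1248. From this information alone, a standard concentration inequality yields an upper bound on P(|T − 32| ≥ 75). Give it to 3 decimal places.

0.040

The first two moments determine the variance, so Chebyshev's inequality is the sharpest standard bound available.
Var(T) = E[T²] − (E[T])² = 1248 − 1024 = 224.
Chebyshev's inequality: P(|T − μ| ≥ t) ≤ Var(T)/t² = 224/5625 = 0.0398.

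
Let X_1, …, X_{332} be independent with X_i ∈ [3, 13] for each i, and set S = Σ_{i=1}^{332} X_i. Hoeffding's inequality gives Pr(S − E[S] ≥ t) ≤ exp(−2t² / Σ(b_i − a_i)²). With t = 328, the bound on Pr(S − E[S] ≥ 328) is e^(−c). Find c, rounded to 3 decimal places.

6.481

Σ(b_i − a_i)² = 332·(10)² = 33200.
c = 2t²/33200 = 2·328²/33200 = 6.4810.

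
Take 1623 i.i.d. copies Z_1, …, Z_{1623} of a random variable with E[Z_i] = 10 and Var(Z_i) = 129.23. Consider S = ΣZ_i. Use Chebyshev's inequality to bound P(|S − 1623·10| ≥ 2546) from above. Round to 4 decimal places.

Var(S) = n·Var(Z_i) = 1623·129.23 = 209740.29.
Chebyshev: P(|S − 1623·10| ≥ 2546) ≤ Var(S)/2546² = 209740.29/6482116 = 0.0324.

0.0324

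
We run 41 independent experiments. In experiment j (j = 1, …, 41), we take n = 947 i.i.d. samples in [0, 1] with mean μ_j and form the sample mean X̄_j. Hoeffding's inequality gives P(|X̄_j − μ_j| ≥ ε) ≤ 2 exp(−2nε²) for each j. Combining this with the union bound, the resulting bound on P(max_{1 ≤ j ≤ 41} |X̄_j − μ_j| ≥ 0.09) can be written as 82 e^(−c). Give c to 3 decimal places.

Union bound over the 41 events: P(max_{1 ≤ j ≤ 41} |X̄_j − μ_j| ≥ 0.09) ≤ 41·2·exp(−2nε²) = 82 exp(−2·947·0.09²).
So c = 2·947·0.09² = 15.3414.

15.341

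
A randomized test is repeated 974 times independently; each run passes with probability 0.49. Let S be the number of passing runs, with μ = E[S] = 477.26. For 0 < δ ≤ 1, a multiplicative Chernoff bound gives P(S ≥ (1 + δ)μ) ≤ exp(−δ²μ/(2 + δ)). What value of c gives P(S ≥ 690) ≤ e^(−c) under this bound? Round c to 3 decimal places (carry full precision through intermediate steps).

Write 690 = (1 + δ)μ, so δ = 690/477.26 − 1 = 0.4457528…
Then the exponent is δ²μ/(2 + δ) = (690 − μ)² / (μ·(2 + δ)) = 38.773116.

38.773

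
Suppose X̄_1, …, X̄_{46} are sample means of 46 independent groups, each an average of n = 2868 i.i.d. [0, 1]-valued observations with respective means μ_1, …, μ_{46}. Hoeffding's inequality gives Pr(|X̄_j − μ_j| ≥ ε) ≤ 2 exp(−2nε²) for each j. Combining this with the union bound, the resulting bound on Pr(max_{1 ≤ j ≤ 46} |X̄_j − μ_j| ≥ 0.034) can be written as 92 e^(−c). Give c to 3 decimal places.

6.631

Union bound over the 46 events: Pr(max_{1 ≤ j ≤ 46} |X̄_j − μ_j| ≥ 0.034) ≤ 46·2·exp(−2nε²) = 92 exp(−2·2868·0.034²).
So c = 2·2868·0.034² = 6.6308.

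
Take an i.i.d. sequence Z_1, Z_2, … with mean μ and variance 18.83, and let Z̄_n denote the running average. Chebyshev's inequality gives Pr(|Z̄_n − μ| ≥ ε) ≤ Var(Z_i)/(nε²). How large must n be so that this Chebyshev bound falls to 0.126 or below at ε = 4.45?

Require 18.83/(n·4.45²) ≤ 0.126, i.e. n ≥ 18.83/(0.126·4.45²) = 7.547.
The smallest integer n is 8.

8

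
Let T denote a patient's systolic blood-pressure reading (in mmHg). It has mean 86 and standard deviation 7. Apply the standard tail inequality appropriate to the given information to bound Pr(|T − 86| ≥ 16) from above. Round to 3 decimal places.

Mean and variance are known, so Chebyshev's inequality applies.
Chebyshev: Pr(|T − μ| ≥ t) ≤ Var(T)/t².
Var(T) = σ² = 7² = 49.
Bound = 49 / 256 = 0.1914.

0.191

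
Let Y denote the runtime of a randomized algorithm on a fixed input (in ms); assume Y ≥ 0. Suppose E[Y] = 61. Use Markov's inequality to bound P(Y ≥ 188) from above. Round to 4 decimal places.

Markov's inequality: for a non-negative random variable, P(Y ≥ a) ≤ E[Y]/a.
Here E[Y] = 61 and a = 188, so the bound is 61/188 = 0.3245.

0.3245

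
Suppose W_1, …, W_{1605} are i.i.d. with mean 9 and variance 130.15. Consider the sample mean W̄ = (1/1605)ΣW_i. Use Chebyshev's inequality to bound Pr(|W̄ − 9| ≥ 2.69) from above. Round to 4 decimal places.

Var(W̄) = Var(W_i)/n = 130.15/1605 = 0.08109.
Chebyshev: Pr(|W̄ − 9| ≥ 2.69) ≤ Var(W̄)/(2.69)² = 130.15/(1605·2.69²) = 0.0112.

0.0112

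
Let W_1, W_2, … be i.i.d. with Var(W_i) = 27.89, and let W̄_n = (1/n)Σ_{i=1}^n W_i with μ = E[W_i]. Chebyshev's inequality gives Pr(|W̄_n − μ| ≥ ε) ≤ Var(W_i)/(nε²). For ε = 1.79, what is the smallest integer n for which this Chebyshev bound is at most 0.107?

82

Require 27.89/(n·1.79²) ≤ 0.107, i.e. n ≥ 27.89/(0.107·1.79²) = 81.350.
The smallest integer n is 82.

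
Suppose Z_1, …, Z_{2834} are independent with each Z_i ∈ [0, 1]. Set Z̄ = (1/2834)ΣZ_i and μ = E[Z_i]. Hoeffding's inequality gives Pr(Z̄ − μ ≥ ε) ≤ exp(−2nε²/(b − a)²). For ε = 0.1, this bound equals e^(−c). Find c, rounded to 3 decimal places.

56.680

c = 2nε²/(b − a)² = 2·2834·0.1² / 1² = 56.6800.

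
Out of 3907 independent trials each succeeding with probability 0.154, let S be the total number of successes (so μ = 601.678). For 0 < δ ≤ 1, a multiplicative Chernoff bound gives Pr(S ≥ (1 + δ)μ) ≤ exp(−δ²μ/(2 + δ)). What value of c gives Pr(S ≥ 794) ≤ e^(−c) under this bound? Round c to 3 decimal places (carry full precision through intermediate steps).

26.502

Write 794 = (1 + δ)μ, so δ = 794/601.678 − 1 = 0.3196427…
Then the exponent is δ²μ/(2 + δ) = (794 − μ)² / (μ·(2 + δ)) = 26.501637.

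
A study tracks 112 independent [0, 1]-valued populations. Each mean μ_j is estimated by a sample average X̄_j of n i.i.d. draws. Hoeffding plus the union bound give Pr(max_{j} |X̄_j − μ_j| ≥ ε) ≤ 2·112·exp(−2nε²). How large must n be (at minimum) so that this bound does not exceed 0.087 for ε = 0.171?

Need 2·112·exp(−2nε²) ≤ 0.087, i.e. exp(−2nε²) ≤ 0.087/224.
So 2nε² ≥ ln(224/0.087) = 7.853493.
Hence n ≥ 7.853493/(2·0.171²) = 134.289.
The smallest integer n is 135.

135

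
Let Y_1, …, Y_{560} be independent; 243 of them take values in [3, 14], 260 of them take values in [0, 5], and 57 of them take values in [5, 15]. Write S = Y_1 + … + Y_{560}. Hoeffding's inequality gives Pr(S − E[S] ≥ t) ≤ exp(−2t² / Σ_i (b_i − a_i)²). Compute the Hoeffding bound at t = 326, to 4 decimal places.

Σ(b_i − a_i)² = 243·11² + 260·5² + 57·10² = 41603.
Exponent = 2·326² / 41603 = 5.10905.
Bound = exp(−5.10905) = 0.00604.

0.0060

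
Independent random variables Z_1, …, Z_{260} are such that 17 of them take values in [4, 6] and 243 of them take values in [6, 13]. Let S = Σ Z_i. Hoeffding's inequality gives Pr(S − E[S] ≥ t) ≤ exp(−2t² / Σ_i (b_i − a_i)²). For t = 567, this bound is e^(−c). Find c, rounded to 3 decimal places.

53.693

Σ(b_i − a_i)² = 17·2² + 243·7² = 11975.
c = 2t² / 11975 = 2·567² / 11975 = 53.6934.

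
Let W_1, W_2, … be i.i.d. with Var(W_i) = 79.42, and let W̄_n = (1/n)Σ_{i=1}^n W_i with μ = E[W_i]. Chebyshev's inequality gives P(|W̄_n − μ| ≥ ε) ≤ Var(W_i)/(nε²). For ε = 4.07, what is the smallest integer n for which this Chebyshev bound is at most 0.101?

Require 79.42/(n·4.07²) ≤ 0.101, i.e. n ≥ 79.42/(0.101·4.07²) = 47.470.
The smallest integer n is 48.

48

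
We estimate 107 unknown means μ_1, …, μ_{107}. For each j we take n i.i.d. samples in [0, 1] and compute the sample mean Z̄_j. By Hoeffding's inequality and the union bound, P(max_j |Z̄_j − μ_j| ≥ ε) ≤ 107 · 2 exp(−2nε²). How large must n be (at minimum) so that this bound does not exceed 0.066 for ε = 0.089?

Need 2·107·exp(−2nε²) ≤ 0.066, i.e. exp(−2nε²) ≤ 0.066/214.
So 2nε² ≥ ln(214/0.066) = 8.084077.
Hence n ≥ 8.084077/(2·0.089²) = 510.294.
The smallest integer n is 511.

511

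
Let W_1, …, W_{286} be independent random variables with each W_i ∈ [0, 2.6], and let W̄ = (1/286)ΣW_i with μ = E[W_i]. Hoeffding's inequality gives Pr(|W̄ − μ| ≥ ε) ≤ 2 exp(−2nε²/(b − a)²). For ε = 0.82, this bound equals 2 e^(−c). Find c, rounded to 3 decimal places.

c = 2nε²/(b − a)² = 2·286·0.82² / 2.6² = 56.8954.

56.895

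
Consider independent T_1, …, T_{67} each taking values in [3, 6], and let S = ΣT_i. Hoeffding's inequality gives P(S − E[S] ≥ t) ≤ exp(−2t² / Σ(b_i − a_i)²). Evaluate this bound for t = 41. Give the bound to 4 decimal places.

Σ(b_i − a_i)² = 67·(3)² = 603.
Exponent = 2·41²/603 = 5.5755.
Bound = exp(−5.5755) = 0.00379.

0.0038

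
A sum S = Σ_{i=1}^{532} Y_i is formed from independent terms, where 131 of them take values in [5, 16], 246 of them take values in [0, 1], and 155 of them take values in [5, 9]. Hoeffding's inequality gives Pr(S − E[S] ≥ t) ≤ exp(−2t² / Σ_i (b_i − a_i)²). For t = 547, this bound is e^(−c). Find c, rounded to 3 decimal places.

32.213

Σ(b_i − a_i)² = 131·11² + 246·1² + 155·4² = 18577.
c = 2t² / 18577 = 2·547² / 18577 = 32.2128.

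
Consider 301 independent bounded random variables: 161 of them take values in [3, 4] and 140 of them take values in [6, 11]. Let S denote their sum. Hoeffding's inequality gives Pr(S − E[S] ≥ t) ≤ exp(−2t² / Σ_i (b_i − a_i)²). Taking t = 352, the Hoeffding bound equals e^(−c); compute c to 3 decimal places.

Σ(b_i − a_i)² = 161·1² + 140·5² = 3661.
c = 2t² / 3661 = 2·352² / 3661 = 67.6886.

67.689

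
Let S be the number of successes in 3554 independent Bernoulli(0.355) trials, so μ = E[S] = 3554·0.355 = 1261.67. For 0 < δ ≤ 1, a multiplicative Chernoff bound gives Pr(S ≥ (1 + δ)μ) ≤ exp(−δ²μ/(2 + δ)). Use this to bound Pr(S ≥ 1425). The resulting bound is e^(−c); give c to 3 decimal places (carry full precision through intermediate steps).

Write 1425 = (1 + δ)μ, so δ = 1425/1261.67 − 1 = 0.1294554…
Then the exponent is δ²μ/(2 + δ) = (1425 − μ)² / (μ·(2 + δ)) = 9.929276.

9.929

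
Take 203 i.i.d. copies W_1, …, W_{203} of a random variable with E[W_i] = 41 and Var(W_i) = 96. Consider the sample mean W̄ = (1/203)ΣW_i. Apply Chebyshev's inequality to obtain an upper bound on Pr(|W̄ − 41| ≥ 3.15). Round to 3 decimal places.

Var(W̄) = Var(W_i)/n = 96/203 = 0.47291.
Chebyshev: Pr(|W̄ − 41| ≥ 3.15) ≤ Var(W̄)/(3.15)² = 96/(203·3.15²) = 0.0477.

0.048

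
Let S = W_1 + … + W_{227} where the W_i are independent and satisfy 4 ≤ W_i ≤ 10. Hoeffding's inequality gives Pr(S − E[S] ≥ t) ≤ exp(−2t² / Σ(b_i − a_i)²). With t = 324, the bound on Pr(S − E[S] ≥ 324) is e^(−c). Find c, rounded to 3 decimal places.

Σ(b_i − a_i)² = 227·(6)² = 8172.
c = 2t²/8172 = 2·324²/8172 = 25.6916.

25.692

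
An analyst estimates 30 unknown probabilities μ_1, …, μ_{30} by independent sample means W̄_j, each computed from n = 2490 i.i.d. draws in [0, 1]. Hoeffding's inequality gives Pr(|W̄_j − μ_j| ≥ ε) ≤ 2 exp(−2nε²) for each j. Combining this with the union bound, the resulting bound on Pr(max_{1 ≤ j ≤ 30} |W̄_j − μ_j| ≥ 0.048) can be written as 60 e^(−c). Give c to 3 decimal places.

11.474

Union bound over the 30 events: Pr(max_{1 ≤ j ≤ 30} |W̄_j − μ_j| ≥ 0.048) ≤ 30·2·exp(−2nε²) = 60 exp(−2·2490·0.048²).
So c = 2·2490·0.048² = 11.4739.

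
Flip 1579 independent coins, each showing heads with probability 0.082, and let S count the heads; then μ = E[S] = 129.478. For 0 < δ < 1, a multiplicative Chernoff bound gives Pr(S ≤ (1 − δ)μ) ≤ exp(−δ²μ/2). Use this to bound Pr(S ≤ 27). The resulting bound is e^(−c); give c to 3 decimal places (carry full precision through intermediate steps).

40.554

Write 27 = (1 − δ)μ, so δ = 1 − 27/129.478 = 0.7914704…
Then the exponent is δ²μ/2 = (μ − 27)²/(2μ) = 40.554150.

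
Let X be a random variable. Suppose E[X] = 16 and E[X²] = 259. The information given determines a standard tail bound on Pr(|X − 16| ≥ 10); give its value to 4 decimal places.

The first two moments determine the variance, so Chebyshev's inequality is the sharpest standard bound available.
Var(X) = E[X²] − (E[X])² = 259 − 256 = 3.
Chebyshev's inequality: Pr(|X − μ| ≥ t) ≤ Var(X)/t² = 3/100 = 0.0300.

0.0300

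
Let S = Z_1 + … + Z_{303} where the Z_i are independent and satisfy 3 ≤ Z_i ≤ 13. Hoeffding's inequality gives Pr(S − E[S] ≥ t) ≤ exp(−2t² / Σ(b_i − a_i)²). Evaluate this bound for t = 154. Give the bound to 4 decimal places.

Σ(b_i − a_i)² = 303·(10)² = 30300.
Exponent = 2·154²/30300 = 1.5654.
Bound = exp(−1.5654) = 0.20900.

0.2090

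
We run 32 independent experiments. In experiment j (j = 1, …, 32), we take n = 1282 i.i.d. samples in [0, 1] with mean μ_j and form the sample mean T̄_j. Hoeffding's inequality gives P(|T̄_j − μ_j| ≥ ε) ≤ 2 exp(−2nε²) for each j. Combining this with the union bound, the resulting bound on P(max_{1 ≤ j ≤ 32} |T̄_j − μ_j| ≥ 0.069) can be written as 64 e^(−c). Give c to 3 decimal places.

12.207

Union bound over the 32 events: P(max_{1 ≤ j ≤ 32} |T̄_j − μ_j| ≥ 0.069) ≤ 32·2·exp(−2nε²) = 64 exp(−2·1282·0.069²).
So c = 2·1282·0.069² = 12.2072.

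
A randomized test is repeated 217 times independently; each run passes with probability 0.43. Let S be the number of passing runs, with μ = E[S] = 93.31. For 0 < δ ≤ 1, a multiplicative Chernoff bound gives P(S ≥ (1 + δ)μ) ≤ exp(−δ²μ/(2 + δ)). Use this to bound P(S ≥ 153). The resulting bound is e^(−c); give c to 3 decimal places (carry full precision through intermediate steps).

14.465

Write 153 = (1 + δ)μ, so δ = 153/93.31 − 1 = 0.6396956…
Then the exponent is δ²μ/(2 + δ) = (153 − μ)² / (μ·(2 + δ)) = 14.465089.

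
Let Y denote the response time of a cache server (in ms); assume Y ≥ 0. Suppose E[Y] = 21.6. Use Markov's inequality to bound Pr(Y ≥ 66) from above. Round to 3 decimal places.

Markov's inequality: for a non-negative random variable, Pr(Y ≥ a) ≤ E[Y]/a.
Here E[Y] = 21.6 and a = 66, so the bound is 21.6/66 = 0.3273.

0.327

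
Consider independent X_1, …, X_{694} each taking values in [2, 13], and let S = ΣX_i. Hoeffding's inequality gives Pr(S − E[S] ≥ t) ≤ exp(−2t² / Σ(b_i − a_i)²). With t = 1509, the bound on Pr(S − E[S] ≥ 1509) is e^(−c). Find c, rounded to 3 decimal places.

Σ(b_i − a_i)² = 694·(11)² = 83974.
c = 2t²/83974 = 2·1509²/83974 = 54.2330.

54.233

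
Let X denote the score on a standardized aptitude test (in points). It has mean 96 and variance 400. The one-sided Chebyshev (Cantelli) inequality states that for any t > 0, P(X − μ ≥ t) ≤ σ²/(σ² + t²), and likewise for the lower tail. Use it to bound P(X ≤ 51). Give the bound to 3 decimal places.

Here σ² = 400 and t = 45, so σ² + t² = 2425.
Cantelli's bound: 400/2425 = 0.1649.

0.165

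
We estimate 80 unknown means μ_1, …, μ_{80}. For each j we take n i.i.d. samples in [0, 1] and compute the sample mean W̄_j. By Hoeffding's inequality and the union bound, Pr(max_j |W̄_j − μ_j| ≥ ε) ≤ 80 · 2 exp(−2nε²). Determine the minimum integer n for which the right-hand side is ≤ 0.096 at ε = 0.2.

93

Need 2·80·exp(−2nε²) ≤ 0.096, i.e. exp(−2nε²) ≤ 0.096/160.
So 2nε² ≥ ln(160/0.096) = 7.418581.
Hence n ≥ 7.418581/(2·0.2²) = 92.732.
The smallest integer n is 93.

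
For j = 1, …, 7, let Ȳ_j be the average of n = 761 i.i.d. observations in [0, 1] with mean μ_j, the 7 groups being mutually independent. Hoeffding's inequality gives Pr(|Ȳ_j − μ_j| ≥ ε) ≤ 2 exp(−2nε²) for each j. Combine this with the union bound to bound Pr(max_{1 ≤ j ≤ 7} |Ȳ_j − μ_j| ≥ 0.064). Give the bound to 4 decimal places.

0.0275

Per-experiment Hoeffding bound: 2·exp(−2·761·0.064²) = 2·exp(−6.23411) = 0.0039227.
Union bound over 7 events: 7·0.0039227 = 0.02746.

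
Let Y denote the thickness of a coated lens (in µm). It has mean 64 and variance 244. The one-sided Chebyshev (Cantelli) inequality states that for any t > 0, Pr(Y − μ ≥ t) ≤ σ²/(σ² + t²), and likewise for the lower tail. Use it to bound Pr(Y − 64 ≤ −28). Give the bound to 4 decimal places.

Here σ² = 244 and t = 28, so σ² + t² = 1028.
Cantelli's bound: 244/1028 = 0.2374.

0.2374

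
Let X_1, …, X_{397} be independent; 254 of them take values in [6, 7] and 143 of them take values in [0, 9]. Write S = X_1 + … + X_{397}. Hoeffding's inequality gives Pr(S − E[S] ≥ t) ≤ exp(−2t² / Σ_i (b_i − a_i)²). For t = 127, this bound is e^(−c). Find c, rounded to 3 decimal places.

2.725

Σ(b_i − a_i)² = 254·1² + 143·9² = 11837.
c = 2t² / 11837 = 2·127² / 11837 = 2.7252.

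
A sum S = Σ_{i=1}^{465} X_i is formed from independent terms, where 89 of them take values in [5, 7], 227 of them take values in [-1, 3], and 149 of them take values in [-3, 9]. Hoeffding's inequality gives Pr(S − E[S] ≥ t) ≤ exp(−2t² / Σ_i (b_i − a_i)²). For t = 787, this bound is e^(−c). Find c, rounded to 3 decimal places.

48.685

Σ(b_i − a_i)² = 89·2² + 227·4² + 149·12² = 25444.
c = 2t² / 25444 = 2·787² / 25444 = 48.6849.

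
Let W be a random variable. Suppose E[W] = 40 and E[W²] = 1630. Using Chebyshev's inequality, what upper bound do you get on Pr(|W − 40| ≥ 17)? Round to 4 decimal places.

0.1038

Var(W) = E[W²] − (E[W])² = 1630 − 1600 = 30.
Chebyshev's inequality: Pr(|W − μ| ≥ t) ≤ Var(W)/t² = 30/289 = 0.1038.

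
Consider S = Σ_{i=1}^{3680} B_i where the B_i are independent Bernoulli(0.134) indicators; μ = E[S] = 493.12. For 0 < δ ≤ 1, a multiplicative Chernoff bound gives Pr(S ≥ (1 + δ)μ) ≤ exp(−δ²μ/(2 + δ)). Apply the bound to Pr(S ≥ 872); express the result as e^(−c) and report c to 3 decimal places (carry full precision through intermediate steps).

105.156

Write 872 = (1 + δ)μ, so δ = 872/493.12 − 1 = 0.7683323…
Then the exponent is δ²μ/(2 + δ) = (872 − μ)² / (μ·(2 + δ)) = 105.155631.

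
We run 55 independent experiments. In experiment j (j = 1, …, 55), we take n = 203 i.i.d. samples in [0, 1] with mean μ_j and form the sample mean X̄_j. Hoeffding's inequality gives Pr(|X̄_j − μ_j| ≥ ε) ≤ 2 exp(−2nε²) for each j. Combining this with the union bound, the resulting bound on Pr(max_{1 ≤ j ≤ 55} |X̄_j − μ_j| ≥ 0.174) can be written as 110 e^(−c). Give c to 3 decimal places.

Union bound over the 55 events: Pr(max_{1 ≤ j ≤ 55} |X̄_j − μ_j| ≥ 0.174) ≤ 55·2·exp(−2nε²) = 110 exp(−2·203·0.174²).
So c = 2·203·0.174² = 12.2921.

12.292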